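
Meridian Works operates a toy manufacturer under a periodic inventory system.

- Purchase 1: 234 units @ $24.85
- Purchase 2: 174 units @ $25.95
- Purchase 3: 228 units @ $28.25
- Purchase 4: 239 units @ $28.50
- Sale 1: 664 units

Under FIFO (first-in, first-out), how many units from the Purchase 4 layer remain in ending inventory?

211

Sale 1 (664) [FIFO — oldest first]: 234 @ $24.85 + 174 @ $25.95 + 228 @ $28.25 + 28 @ $28.50 = $17,569.20
Ending inventory: 211 @ $28.50 = $6,013.50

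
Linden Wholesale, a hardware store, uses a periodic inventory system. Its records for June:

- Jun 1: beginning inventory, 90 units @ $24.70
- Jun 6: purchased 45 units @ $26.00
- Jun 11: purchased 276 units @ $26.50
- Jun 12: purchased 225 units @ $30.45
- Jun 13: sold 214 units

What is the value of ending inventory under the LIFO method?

Ending inventory = $11,041.95

Jun 13, 214 sold [LIFO — newest first]: 214 @ $30.45 = $6,516.30
Ending inventory: 90 @ $24.70 + 45 @ $26.00 + 276 @ $26.50 + 11 @ $30.45 = $11,041.95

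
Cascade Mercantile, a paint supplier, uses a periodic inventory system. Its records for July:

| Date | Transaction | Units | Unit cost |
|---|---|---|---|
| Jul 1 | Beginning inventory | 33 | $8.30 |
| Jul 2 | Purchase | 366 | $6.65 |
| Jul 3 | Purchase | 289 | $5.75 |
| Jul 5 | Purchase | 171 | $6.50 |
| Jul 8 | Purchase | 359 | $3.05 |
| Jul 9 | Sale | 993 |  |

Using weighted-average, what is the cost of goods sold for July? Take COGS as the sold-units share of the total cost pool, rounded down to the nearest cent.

Jul 9, sell 993: 993/1218 × $6,576.00 → $5,361.22
Ending inventory (cost pool remaining) = $1,214.78

COGS = $5,361.22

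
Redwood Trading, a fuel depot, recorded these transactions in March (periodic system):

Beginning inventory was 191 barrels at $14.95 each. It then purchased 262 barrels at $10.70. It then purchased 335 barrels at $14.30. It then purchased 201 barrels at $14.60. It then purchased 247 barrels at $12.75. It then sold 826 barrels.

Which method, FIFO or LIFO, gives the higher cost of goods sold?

LIFO

FIFO COGS: 191 @ $14.95 + 262 @ $10.70 + 335 @ $14.30 + 38 @ $14.60 = $11,004.15
LIFO COGS: 247 @ $12.75 + 201 @ $14.60 + 335 @ $14.30 + 43 @ $10.70 = $11,334.45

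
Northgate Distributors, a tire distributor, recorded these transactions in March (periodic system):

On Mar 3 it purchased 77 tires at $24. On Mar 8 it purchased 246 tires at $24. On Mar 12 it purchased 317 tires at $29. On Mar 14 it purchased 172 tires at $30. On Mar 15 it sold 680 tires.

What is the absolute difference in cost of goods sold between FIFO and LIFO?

$792

FIFO COGS: 77 @ $24 + 246 @ $24 + 317 @ $29 + 40 @ $30 = $18,145
LIFO COGS: 172 @ $30 + 317 @ $29 + 191 @ $24 = $18,937
Difference = |$18,145 − $18,937| = $792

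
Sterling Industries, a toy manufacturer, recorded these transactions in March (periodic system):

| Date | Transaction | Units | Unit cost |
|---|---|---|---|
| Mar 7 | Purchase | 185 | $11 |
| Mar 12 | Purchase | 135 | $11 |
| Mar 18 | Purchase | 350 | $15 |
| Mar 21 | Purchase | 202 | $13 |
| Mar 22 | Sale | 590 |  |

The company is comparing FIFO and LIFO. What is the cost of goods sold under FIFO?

FIFO COGS: 185 @ $11 + 135 @ $11 + 270 @ $15 = $7,570
LIFO COGS: 202 @ $13 + 350 @ $15 + 38 @ $11 = $8,294

COGS = $7,570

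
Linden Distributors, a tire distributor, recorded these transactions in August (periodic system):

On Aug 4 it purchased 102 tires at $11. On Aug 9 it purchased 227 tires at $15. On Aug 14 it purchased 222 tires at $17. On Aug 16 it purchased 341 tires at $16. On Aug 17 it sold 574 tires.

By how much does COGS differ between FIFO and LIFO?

FIFO COGS: 102 @ $11 + 227 @ $15 + 222 @ $17 + 23 @ $16 = $8,669
LIFO COGS: 341 @ $16 + 222 @ $17 + 11 @ $15 = $9,395
Difference = |$8,669 − $9,395| = $726

$726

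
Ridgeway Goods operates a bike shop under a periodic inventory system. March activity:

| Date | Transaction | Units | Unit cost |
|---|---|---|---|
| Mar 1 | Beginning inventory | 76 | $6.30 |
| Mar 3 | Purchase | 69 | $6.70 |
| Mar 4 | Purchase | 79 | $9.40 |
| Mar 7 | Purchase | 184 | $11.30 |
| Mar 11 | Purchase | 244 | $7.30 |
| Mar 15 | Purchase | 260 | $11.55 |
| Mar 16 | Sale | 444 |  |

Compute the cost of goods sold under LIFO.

COGS = $4,346.20

Mar 16, 444 sold [LIFO — newest first]: 260 @ $11.55 + 184 @ $7.30 = $4,346.20
Ending inventory: 76 @ $6.30 + 69 @ $6.70 + 79 @ $9.40 + 184 @ $11.30 + 60 @ $7.30 = $4,200.90
Check: goods available $8,547.10 = COGS $4,346.20 + ending $4,200.90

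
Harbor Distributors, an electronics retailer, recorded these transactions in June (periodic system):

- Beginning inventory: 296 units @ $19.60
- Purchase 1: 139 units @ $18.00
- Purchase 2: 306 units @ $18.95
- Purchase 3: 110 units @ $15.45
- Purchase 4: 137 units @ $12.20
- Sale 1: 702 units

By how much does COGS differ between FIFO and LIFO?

$1,495.65

FIFO COGS: 296 @ $19.60 + 139 @ $18.00 + 267 @ $18.95 = $13,363.25
LIFO COGS: 137 @ $12.20 + 110 @ $15.45 + 306 @ $18.95 + 139 @ $18.00 + 10 @ $19.60 = $11,867.60
Difference = |$13,363.25 − $11,867.60| = $1,495.65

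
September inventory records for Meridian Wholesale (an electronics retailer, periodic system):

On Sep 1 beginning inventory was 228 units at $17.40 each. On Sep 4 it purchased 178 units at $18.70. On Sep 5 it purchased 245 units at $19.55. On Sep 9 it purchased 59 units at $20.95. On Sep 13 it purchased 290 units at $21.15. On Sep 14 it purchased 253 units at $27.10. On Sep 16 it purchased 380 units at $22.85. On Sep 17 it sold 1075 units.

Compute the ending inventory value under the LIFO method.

Sep 17, 1075 sold [LIFO — newest first]: 380 @ $22.85 + 253 @ $27.10 + 290 @ $21.15 + 59 @ $20.95 + 93 @ $19.55 = $24,727.00
Ending inventory: 228 @ $17.40 + 178 @ $18.70 + 152 @ $19.55 = $10,267.40

Ending inventory = $10,267.40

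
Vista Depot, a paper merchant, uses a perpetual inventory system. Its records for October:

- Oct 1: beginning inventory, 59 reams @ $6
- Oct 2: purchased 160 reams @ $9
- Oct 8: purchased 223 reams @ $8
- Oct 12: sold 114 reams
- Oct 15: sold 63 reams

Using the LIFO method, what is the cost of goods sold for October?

COGS = $1,416

Oct 12, 114 sold [LIFO — newest first]: 114 @ $8 = $912
Oct 15, 63 sold [LIFO — newest first]: 63 @ $8 = $504
Total COGS = $912 + $504 = $1,416
Ending inventory: 59 @ $6 + 160 @ $9 + 46 @ $8 = $2,162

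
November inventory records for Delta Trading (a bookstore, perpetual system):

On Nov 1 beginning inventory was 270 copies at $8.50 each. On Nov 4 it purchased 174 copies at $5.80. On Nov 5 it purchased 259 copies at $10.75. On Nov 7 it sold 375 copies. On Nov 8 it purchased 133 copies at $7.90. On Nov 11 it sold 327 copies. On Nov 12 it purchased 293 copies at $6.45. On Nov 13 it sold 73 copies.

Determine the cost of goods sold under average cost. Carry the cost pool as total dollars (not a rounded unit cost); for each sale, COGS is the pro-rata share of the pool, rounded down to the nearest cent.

COGS = $6,524.48

After Nov 1: 270 on hand, pool $2,295.00 (≈ $8.5000 each)
After Nov 4: 444 on hand, pool $3,304.20 (≈ $7.4419 each)
After Nov 5: 703 on hand, pool $6,088.45 (≈ $8.6607 each)
Nov 7, sell 375: 375/703 × $6,088.45 → $3,247.75
After Nov 8: 461 on hand, pool $3,891.40 (≈ $8.4412 each)
Nov 11, sell 327: 327/461 × $3,891.40 → $2,760.27
After Nov 12: 427 on hand, pool $3,020.98 (≈ $7.0749 each)
Nov 13, sell 73: 73/427 × $3,020.98 → $516.46
Total COGS = $3,247.75 + $2,760.27 + $516.46 = $6,524.48
Ending inventory (cost pool remaining) = $2,504.52
Check: goods available $9,029.00 = COGS $6,524.48 + ending $2,504.52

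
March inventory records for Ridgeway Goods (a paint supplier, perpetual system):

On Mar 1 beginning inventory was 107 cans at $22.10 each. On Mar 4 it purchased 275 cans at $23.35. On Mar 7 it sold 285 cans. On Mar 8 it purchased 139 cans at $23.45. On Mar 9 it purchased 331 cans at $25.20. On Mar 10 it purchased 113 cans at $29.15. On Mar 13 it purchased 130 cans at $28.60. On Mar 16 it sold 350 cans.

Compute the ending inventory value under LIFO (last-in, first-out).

Ending inventory = $11,048.05

Mar 7, 285 sold [LIFO — newest first]: 275 @ $23.35 + 10 @ $22.10 = $6,642.25
Mar 16, 350 sold [LIFO — newest first]: 130 @ $28.60 + 113 @ $29.15 + 107 @ $25.20 = $9,708.35
Total COGS = $6,642.25 + $9,708.35 = $16,350.60
Ending inventory: 97 @ $22.10 + 139 @ $23.45 + 224 @ $25.20 = $11,048.05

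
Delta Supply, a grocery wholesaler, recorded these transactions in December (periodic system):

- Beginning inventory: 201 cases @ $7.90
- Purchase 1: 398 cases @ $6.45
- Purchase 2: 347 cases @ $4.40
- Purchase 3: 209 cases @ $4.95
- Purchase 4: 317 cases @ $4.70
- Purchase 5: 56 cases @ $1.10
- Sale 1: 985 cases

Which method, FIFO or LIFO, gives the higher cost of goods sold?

FIFO

FIFO COGS: 201 @ $7.90 + 398 @ $6.45 + 347 @ $4.40 + 39 @ $4.95 = $5,874.85
LIFO COGS: 56 @ $1.10 + 317 @ $4.70 + 209 @ $4.95 + 347 @ $4.40 + 56 @ $6.45 = $4,474.05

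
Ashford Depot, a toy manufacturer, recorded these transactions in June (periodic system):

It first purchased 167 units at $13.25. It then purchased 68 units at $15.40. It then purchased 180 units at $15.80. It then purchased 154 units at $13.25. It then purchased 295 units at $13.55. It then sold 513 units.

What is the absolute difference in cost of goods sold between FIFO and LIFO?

$353.50

FIFO COGS: 167 @ $13.25 + 68 @ $15.40 + 180 @ $15.80 + 98 @ $13.25 = $7,402.45
LIFO COGS: 295 @ $13.55 + 154 @ $13.25 + 64 @ $15.80 = $7,048.95
Difference = |$7,402.45 − $7,048.95| = $353.50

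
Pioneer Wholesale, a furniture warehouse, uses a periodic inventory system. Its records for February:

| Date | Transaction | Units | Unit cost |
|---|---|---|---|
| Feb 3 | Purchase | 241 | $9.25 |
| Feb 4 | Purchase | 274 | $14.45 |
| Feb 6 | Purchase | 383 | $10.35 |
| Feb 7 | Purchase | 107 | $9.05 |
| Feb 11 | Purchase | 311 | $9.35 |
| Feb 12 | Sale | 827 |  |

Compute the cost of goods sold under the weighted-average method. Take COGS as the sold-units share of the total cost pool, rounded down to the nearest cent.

COGS = $8,815.97

Feb 12, sell 827: 827/1316 × $14,028.80 → $8,815.97
Ending inventory (cost pool remaining) = $5,212.83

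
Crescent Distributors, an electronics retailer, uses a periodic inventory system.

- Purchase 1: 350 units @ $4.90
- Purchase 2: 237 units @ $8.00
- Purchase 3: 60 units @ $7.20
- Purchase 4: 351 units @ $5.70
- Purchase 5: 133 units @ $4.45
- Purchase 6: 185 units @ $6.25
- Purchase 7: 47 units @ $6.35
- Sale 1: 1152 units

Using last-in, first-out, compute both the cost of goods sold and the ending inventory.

Sale 1 (1152) [LIFO — newest first]: 47 @ $6.35 + 185 @ $6.25 + 133 @ $4.45 + 351 @ $5.70 + 60 @ $7.20 + 237 @ $8.00 + 139 @ $4.90 = $7,056.35
Ending inventory: 211 @ $4.90 = $1,033.90

COGS = $7,056.35; ending inventory = $1,033.90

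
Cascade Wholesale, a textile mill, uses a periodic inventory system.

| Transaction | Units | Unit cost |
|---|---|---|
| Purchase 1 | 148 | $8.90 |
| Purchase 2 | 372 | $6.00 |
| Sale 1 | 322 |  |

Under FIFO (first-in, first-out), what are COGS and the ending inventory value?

COGS = $2,361.20; ending inventory = $1,188.00

Sale 1 (322) [FIFO — oldest first]: 148 @ $8.90 + 174 @ $6.00 = $2,361.20
Ending inventory: 198 @ $6.00 = $1,188.00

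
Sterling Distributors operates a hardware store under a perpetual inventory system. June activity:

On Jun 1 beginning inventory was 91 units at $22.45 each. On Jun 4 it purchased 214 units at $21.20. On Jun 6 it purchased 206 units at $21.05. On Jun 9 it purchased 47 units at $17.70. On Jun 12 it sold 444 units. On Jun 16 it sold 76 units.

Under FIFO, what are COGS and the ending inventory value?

Jun 12, 444 sold [FIFO — oldest first]: 91 @ $22.45 + 214 @ $21.20 + 139 @ $21.05 = $9,505.70
Jun 16, 76 sold [FIFO — oldest first]: 67 @ $21.05 + 9 @ $17.70 = $1,569.65
Total COGS = $9,505.70 + $1,569.65 = $11,075.35
Ending inventory: 38 @ $17.70 = $672.60
Check: goods available $11,747.95 = COGS $11,075.35 + ending $672.60

COGS = $11,075.35; ending inventory = $672.60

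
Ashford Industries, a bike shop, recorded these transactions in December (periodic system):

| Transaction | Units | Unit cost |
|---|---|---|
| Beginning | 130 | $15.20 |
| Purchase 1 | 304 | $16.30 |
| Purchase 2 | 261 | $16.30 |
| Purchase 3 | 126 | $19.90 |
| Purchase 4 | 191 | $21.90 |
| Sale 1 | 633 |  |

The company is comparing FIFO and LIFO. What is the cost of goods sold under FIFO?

COGS = $10,174.90

FIFO COGS: 130 @ $15.20 + 304 @ $16.30 + 199 @ $16.30 = $10,174.90
LIFO COGS: 191 @ $21.90 + 126 @ $19.90 + 261 @ $16.30 + 55 @ $16.30 = $11,841.10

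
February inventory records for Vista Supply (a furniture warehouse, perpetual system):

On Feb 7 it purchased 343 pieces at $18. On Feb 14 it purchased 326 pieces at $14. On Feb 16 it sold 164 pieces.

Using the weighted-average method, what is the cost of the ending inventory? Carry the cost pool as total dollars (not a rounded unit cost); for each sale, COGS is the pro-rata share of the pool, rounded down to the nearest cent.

After Feb 7: 343 on hand, pool $6,174.00 (≈ $18.0000 each)
After Feb 14: 669 on hand, pool $10,738.00 (≈ $16.0508 each)
Feb 16, sell 164: 164/669 × $10,738.00 → $2,632.33
Ending inventory (cost pool remaining) = $8,105.67
Check: goods available $10,738.00 = COGS $2,632.33 + ending $8,105.67

Ending inventory = $8,105.67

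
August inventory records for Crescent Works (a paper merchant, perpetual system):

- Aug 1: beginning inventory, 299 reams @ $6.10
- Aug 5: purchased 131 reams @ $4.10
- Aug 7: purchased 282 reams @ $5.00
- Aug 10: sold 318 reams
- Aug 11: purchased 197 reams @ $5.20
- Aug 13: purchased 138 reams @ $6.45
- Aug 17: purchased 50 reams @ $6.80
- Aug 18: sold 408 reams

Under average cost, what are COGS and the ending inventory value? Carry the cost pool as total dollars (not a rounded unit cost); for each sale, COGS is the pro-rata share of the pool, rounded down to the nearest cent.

COGS = $3,957.96; ending inventory = $2,067.54

After Aug 1: 299 on hand, pool $1,823.90 (≈ $6.1000 each)
After Aug 5: 430 on hand, pool $2,361.00 (≈ $5.4907 each)
After Aug 7: 712 on hand, pool $3,771.00 (≈ $5.2963 each)
Aug 10, sell 318: 318/712 × $3,771.00 → $1,684.23
After Aug 11: 591 on hand, pool $3,111.17 (≈ $5.2642 each)
After Aug 13: 729 on hand, pool $4,001.27 (≈ $5.4887 each)
After Aug 17: 779 on hand, pool $4,341.27 (≈ $5.5729 each)
Aug 18, sell 408: 408/779 × $4,341.27 → $2,273.73
Total COGS = $1,684.23 + $2,273.73 = $3,957.96
Ending inventory (cost pool remaining) = $2,067.54
Check: goods available $6,025.50 = COGS $3,957.96 + ending $2,067.54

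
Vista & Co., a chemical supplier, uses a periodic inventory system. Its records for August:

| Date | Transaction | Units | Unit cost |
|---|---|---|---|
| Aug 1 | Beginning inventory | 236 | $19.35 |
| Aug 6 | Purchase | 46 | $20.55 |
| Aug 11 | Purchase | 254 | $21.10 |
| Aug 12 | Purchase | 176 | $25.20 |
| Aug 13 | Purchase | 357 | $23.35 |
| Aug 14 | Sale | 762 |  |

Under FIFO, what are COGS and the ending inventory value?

Aug 14, 762 sold [FIFO — oldest first]: 236 @ $19.35 + 46 @ $20.55 + 254 @ $21.10 + 176 @ $25.20 + 50 @ $23.35 = $16,474.00
Ending inventory: 307 @ $23.35 = $7,168.45

COGS = $16,474.00; ending inventory = $7,168.45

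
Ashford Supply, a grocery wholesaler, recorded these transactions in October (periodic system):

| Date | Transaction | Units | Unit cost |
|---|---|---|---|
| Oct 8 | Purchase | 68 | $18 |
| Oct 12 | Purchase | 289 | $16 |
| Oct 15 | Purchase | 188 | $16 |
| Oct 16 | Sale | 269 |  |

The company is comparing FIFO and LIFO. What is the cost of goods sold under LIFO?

COGS = $4,304

FIFO COGS: 68 @ $18 + 201 @ $16 = $4,440
LIFO COGS: 188 @ $16 + 81 @ $16 = $4,304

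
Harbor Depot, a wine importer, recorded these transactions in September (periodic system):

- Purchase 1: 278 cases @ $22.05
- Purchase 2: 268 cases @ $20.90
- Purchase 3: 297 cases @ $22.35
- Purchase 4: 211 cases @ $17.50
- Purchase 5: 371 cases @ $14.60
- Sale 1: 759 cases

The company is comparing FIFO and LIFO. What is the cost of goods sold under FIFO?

FIFO COGS: 278 @ $22.05 + 268 @ $20.90 + 213 @ $22.35 = $16,491.65
LIFO COGS: 371 @ $14.60 + 211 @ $17.50 + 177 @ $22.35 = $13,065.05

COGS = $16,491.65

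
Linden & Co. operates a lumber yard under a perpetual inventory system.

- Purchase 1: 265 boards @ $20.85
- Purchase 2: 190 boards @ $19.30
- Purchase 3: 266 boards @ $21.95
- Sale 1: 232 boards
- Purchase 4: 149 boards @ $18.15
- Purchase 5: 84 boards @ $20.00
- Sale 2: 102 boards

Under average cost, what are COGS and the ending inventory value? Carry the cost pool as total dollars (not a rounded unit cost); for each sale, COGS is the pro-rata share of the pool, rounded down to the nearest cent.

COGS = $6,896.17; ending inventory = $12,519.13

After Purchase 1: 265 on hand, pool $5,525.25 (≈ $20.8500 each)
After Purchase 2: 455 on hand, pool $9,192.25 (≈ $20.2027 each)
After Purchase 3: 721 on hand, pool $15,030.95 (≈ $20.8474 each)
Sale 1, sell 232: 232/721 × $15,030.95 → $4,836.58
After Purchase 4: 638 on hand, pool $12,898.72 (≈ $20.2174 each)
After Purchase 5: 722 on hand, pool $14,578.72 (≈ $20.1921 each)
Sale 2, sell 102: 102/722 × $14,578.72 → $2,059.59
Total COGS = $4,836.58 + $2,059.59 = $6,896.17
Ending inventory (cost pool remaining) = $12,519.13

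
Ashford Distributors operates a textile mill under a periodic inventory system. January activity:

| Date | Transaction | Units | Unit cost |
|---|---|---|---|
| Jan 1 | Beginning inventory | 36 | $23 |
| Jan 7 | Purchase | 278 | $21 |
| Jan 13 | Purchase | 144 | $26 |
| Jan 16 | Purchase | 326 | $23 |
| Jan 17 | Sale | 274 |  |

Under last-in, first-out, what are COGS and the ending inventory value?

Jan 17, 274 sold [LIFO — newest first]: 274 @ $23 = $6,302
Ending inventory: 36 @ $23 + 278 @ $21 + 144 @ $26 + 52 @ $23 = $11,606
Check: goods available $17,908 = COGS $6,302 + ending $11,606

COGS = $6,302; ending inventory = $11,606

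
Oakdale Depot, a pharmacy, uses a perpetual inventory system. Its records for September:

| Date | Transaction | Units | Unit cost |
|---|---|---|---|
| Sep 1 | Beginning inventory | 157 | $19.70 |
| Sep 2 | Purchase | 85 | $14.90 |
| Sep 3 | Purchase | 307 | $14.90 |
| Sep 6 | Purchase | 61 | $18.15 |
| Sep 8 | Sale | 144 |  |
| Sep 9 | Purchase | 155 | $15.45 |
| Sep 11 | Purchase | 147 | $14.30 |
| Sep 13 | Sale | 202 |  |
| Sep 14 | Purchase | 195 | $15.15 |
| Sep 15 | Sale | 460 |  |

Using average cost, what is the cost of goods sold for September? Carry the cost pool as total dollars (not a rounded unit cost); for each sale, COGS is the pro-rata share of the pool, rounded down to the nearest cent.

COGS = $12,776.66

After Sep 1: 157 on hand, pool $3,092.90 (≈ $19.7000 each)
After Sep 2: 242 on hand, pool $4,359.40 (≈ $18.0140 each)
After Sep 3: 549 on hand, pool $8,933.70 (≈ $16.2727 each)
After Sep 6: 610 on hand, pool $10,040.85 (≈ $16.4604 each)
Sep 8, sell 144: 144/610 × $10,040.85 → $2,370.29
After Sep 9: 621 on hand, pool $10,065.31 (≈ $16.2082 each)
After Sep 11: 768 on hand, pool $12,167.41 (≈ $15.8430 each)
Sep 13, sell 202: 202/768 × $12,167.41 → $3,200.28
After Sep 14: 761 on hand, pool $11,921.38 (≈ $15.6654 each)
Sep 15, sell 460: 460/761 × $11,921.38 → $7,206.09
Total COGS = $2,370.29 + $3,200.28 + $7,206.09 = $12,776.66
Ending inventory (cost pool remaining) = $4,715.29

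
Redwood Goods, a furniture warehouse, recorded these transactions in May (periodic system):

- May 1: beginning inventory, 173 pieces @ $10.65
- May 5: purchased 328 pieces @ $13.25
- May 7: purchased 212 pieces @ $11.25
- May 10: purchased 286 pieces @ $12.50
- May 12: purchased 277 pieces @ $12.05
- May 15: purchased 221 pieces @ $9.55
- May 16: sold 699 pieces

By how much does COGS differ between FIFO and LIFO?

FIFO COGS: 173 @ $10.65 + 328 @ $13.25 + 198 @ $11.25 = $8,415.95
LIFO COGS: 221 @ $9.55 + 277 @ $12.05 + 201 @ $12.50 = $7,960.90
Difference = |$8,415.95 − $7,960.90| = $455.05

$455.05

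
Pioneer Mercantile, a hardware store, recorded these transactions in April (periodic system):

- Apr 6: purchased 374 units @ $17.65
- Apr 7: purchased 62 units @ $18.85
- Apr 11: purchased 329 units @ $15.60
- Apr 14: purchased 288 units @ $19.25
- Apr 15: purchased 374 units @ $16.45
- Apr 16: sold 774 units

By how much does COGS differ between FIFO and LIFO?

FIFO COGS: 374 @ $17.65 + 62 @ $18.85 + 329 @ $15.60 + 9 @ $19.25 = $13,075.45
LIFO COGS: 374 @ $16.45 + 288 @ $19.25 + 112 @ $15.60 = $13,443.50
Difference = |$13,075.45 − $13,443.50| = $368.05

$368.05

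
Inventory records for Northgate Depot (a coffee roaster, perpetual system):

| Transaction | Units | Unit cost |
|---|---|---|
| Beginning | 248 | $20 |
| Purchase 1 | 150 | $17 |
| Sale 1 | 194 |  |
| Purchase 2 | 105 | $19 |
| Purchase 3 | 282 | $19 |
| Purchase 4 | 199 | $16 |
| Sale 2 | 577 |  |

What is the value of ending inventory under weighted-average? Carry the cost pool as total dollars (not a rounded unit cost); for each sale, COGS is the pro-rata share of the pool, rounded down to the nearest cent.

Ending inventory = $3,878.86

After Beginning: 248 on hand, pool $4,960.00 (≈ $20.0000 each)
After Purchase 1: 398 on hand, pool $7,510.00 (≈ $18.8693 each)
Sale 1, sell 194: 194/398 × $7,510.00 → $3,660.65
After Purchase 2: 309 on hand, pool $5,844.35 (≈ $18.9138 each)
After Purchase 3: 591 on hand, pool $11,202.35 (≈ $18.9549 each)
After Purchase 4: 790 on hand, pool $14,386.35 (≈ $18.2106 each)
Sale 2, sell 577: 577/790 × $14,386.35 → $10,507.49
Total COGS = $3,660.65 + $10,507.49 = $14,168.14
Ending inventory (cost pool remaining) = $3,878.86
Check: goods available $18,047.00 = COGS $14,168.14 + ending $3,878.86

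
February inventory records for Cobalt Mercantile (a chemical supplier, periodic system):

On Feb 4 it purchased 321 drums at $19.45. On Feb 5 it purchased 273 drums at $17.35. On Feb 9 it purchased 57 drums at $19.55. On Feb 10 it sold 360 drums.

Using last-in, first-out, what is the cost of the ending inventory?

Ending inventory = $5,659.95

Feb 10, 360 sold [LIFO — newest first]: 57 @ $19.55 + 273 @ $17.35 + 30 @ $19.45 = $6,434.40
Ending inventory: 291 @ $19.45 = $5,659.95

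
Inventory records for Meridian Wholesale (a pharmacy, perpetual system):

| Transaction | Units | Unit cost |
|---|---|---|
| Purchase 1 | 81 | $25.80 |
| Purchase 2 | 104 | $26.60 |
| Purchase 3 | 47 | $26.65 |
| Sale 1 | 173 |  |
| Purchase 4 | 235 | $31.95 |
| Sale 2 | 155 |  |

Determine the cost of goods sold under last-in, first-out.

Sale 1 (173) [LIFO — newest first]: 47 @ $26.65 + 104 @ $26.60 + 22 @ $25.80 = $4,586.55
Sale 2 (155) [LIFO — newest first]: 155 @ $31.95 = $4,952.25
Total COGS = $4,586.55 + $4,952.25 = $9,538.80
Ending inventory: 59 @ $25.80 + 80 @ $31.95 = $4,078.20

COGS = $9,538.80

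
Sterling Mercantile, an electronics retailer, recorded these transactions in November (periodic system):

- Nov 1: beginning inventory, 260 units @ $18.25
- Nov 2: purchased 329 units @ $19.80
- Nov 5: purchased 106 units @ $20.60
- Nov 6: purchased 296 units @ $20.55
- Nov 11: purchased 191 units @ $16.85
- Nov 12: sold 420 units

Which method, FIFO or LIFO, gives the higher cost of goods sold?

FIFO COGS: 260 @ $18.25 + 160 @ $19.80 = $7,913.00
LIFO COGS: 191 @ $16.85 + 229 @ $20.55 = $7,924.30

LIFO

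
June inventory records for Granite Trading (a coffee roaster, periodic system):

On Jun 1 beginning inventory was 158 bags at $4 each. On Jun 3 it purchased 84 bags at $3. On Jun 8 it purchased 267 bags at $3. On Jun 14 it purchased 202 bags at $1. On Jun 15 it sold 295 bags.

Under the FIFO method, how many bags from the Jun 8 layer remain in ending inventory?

214

Jun 15, 295 sold [FIFO — oldest first]: 158 @ $4 + 84 @ $3 + 53 @ $3 = $1,043
Ending inventory: 214 @ $3 + 202 @ $1 = $844
Check: goods available $1,887 = COGS $1,043 + ending $844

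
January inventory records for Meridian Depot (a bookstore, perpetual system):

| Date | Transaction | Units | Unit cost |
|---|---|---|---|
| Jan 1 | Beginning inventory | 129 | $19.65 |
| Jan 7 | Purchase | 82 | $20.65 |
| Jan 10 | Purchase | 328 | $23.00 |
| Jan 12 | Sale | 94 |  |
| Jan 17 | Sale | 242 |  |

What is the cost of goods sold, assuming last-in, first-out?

COGS = $7,709.20

Jan 12, 94 sold [LIFO — newest first]: 94 @ $23.00 = $2,162.00
Jan 17, 242 sold [LIFO — newest first]: 234 @ $23.00 + 8 @ $20.65 = $5,547.20
Total COGS = $2,162.00 + $5,547.20 = $7,709.20
Ending inventory: 129 @ $19.65 + 74 @ $20.65 = $4,062.95
Check: goods available $11,772.15 = COGS $7,709.20 + ending $4,062.95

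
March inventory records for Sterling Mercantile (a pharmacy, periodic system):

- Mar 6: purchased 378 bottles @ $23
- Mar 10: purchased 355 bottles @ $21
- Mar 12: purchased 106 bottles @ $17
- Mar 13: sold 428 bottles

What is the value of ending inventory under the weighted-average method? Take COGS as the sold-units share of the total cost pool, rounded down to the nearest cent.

Mar 13, sell 428: 428/839 × $17,951.00 → $9,157.36
Ending inventory (cost pool remaining) = $8,793.64
Check: goods available $17,951.00 = COGS $9,157.36 + ending $8,793.64

Ending inventory = $8,793.64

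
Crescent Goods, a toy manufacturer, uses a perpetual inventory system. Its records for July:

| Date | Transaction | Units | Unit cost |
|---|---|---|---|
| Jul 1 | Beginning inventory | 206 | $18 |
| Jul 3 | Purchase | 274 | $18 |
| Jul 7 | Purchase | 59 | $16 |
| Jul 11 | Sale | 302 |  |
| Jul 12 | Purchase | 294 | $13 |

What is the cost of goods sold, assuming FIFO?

Jul 11, 302 sold [FIFO — oldest first]: 206 @ $18 + 96 @ $18 = $5,436
Ending inventory: 178 @ $18 + 59 @ $16 + 294 @ $13 = $7,970

COGS = $5,436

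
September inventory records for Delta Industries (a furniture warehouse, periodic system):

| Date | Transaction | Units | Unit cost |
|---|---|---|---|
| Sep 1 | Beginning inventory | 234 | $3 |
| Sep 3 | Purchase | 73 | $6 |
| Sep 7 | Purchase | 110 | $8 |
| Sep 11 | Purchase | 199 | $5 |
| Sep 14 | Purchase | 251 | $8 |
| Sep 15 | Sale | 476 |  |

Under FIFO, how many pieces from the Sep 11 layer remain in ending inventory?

Sep 15, 476 sold [FIFO — oldest first]: 234 @ $3 + 73 @ $6 + 110 @ $8 + 59 @ $5 = $2,315
Ending inventory: 140 @ $5 + 251 @ $8 = $2,708

140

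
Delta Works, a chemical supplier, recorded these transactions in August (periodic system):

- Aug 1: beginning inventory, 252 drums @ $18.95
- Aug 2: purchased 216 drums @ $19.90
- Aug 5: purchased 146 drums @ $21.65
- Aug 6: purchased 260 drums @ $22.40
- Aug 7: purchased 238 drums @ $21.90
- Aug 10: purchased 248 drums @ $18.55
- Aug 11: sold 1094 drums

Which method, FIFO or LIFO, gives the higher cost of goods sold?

FIFO

FIFO COGS: 252 @ $18.95 + 216 @ $19.90 + 146 @ $21.65 + 260 @ $22.40 + 220 @ $21.90 = $22,876.70
LIFO COGS: 248 @ $18.55 + 238 @ $21.90 + 260 @ $22.40 + 146 @ $21.65 + 202 @ $19.90 = $22,817.30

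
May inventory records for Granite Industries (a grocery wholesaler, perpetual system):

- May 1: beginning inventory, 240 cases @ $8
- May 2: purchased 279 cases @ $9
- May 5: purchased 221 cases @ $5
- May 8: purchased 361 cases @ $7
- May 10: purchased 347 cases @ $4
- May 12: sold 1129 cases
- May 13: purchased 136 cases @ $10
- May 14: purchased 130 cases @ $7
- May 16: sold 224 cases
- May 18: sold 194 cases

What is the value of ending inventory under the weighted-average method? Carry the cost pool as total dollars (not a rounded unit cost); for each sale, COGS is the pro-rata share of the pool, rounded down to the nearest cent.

Ending inventory = $1,242.40

After May 1: 240 on hand, pool $1,920.00 (≈ $8.0000 each)
After May 2: 519 on hand, pool $4,431.00 (≈ $8.5376 each)
After May 5: 740 on hand, pool $5,536.00 (≈ $7.4811 each)
After May 8: 1101 on hand, pool $8,063.00 (≈ $7.3233 each)
After May 10: 1448 on hand, pool $9,451.00 (≈ $6.5269 each)
May 12, sell 1129: 1129/1448 × $9,451.00 → $7,368.90
After May 13: 455 on hand, pool $3,442.10 (≈ $7.5651 each)
After May 14: 585 on hand, pool $4,352.10 (≈ $7.4395 each)
May 16, sell 224: 224/585 × $4,352.10 → $1,666.44
May 18, sell 194: 194/361 × $2,685.66 → $1,443.26
Total COGS = $7,368.90 + $1,666.44 + $1,443.26 = $10,478.60
Ending inventory (cost pool remaining) = $1,242.40
Check: goods available $11,721.00 = COGS $10,478.60 + ending $1,242.40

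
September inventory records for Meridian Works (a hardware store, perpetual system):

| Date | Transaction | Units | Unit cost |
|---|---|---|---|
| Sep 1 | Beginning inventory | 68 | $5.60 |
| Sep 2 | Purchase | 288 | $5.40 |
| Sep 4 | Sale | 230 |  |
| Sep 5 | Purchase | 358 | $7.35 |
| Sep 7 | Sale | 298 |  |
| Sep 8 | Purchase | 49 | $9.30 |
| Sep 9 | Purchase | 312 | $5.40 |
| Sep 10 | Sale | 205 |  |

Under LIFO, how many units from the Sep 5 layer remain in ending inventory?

Sep 4, 230 sold [LIFO — newest first]: 230 @ $5.40 = $1,242.00
Sep 7, 298 sold [LIFO — newest first]: 298 @ $7.35 = $2,190.30
Sep 10, 205 sold [LIFO — newest first]: 205 @ $5.40 = $1,107.00
Total COGS = $1,242.00 + $2,190.30 + $1,107.00 = $4,539.30
Ending inventory: 68 @ $5.60 + 58 @ $5.40 + 60 @ $7.35 + 49 @ $9.30 + 107 @ $5.40 = $2,168.50
Check: goods available $6,707.80 = COGS $4,539.30 + ending $2,168.50

60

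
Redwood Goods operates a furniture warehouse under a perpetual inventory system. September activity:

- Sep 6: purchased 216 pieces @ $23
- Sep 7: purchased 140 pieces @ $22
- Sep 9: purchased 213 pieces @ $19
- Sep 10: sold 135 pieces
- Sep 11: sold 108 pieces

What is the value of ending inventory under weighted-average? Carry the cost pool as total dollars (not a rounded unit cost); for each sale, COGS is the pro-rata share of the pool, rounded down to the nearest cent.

Ending inventory = $6,929.66

After Sep 6: 216 on hand, pool $4,968.00 (≈ $23.0000 each)
After Sep 7: 356 on hand, pool $8,048.00 (≈ $22.6067 each)
After Sep 9: 569 on hand, pool $12,095.00 (≈ $21.2566 each)
Sep 10, sell 135: 135/569 × $12,095.00 → $2,869.63
Sep 11, sell 108: 108/434 × $9,225.37 → $2,295.71
Total COGS = $2,869.63 + $2,295.71 = $5,165.34
Ending inventory (cost pool remaining) = $6,929.66
Check: goods available $12,095.00 = COGS $5,165.34 + ending $6,929.66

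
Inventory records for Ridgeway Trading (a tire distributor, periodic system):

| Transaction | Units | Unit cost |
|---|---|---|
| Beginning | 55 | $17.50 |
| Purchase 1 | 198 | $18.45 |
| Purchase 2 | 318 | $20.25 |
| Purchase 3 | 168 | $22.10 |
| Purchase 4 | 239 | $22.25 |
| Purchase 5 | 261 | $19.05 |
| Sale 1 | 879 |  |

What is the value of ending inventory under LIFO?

Sale 1 (879) [LIFO — newest first]: 261 @ $19.05 + 239 @ $22.25 + 168 @ $22.10 + 211 @ $20.25 = $18,275.35
Ending inventory: 55 @ $17.50 + 198 @ $18.45 + 107 @ $20.25 = $6,782.35

Ending inventory = $6,782.35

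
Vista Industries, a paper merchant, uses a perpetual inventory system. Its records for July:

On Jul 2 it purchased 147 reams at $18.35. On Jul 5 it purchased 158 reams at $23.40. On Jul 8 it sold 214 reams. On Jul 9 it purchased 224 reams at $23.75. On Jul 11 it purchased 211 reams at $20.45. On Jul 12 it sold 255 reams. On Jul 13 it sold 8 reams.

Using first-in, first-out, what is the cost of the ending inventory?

Ending inventory = $5,549.95

Jul 8, 214 sold [FIFO — oldest first]: 147 @ $18.35 + 67 @ $23.40 = $4,265.25
Jul 12, 255 sold [FIFO — oldest first]: 91 @ $23.40 + 164 @ $23.75 = $6,024.40
Jul 13, 8 sold [FIFO — oldest first]: 8 @ $23.75 = $190.00
Total COGS = $4,265.25 + $6,024.40 + $190.00 = $10,479.65
Ending inventory: 52 @ $23.75 + 211 @ $20.45 = $5,549.95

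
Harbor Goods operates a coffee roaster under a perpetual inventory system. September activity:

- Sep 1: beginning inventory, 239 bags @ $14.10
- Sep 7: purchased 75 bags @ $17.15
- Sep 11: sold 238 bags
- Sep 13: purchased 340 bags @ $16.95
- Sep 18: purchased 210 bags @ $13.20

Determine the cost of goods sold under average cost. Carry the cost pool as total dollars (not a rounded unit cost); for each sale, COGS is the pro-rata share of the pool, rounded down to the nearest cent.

After Sep 1: 239 on hand, pool $3,369.90 (≈ $14.1000 each)
After Sep 7: 314 on hand, pool $4,656.15 (≈ $14.8285 each)
Sep 11, sell 238: 238/314 × $4,656.15 → $3,529.18
After Sep 13: 416 on hand, pool $6,889.97 (≈ $16.5624 each)
After Sep 18: 626 on hand, pool $9,661.97 (≈ $15.4345 each)
Ending inventory (cost pool remaining) = $9,661.97
Check: goods available $13,191.15 = COGS $3,529.18 + ending $9,661.97

COGS = $3,529.18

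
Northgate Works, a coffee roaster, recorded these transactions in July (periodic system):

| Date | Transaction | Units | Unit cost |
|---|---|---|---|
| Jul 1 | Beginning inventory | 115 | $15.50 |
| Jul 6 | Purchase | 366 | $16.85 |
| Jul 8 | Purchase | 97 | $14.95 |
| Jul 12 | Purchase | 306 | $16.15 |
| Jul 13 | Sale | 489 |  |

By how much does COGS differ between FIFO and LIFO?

FIFO COGS: 115 @ $15.50 + 366 @ $16.85 + 8 @ $14.95 = $8,069.20
LIFO COGS: 306 @ $16.15 + 97 @ $14.95 + 86 @ $16.85 = $7,841.15
Difference = |$8,069.20 − $7,841.15| = $228.05

$228.05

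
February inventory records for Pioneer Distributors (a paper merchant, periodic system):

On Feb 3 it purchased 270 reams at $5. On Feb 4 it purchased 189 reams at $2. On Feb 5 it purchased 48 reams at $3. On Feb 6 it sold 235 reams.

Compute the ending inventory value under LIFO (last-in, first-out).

Ending inventory = $1,354

Feb 6, 235 sold [LIFO — newest first]: 48 @ $3 + 187 @ $2 = $518
Ending inventory: 270 @ $5 + 2 @ $2 = $1,354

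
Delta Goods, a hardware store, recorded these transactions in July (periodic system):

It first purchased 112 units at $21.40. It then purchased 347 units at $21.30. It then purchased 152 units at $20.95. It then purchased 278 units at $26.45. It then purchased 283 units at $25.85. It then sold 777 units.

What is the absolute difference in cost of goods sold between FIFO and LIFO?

FIFO COGS: 112 @ $21.40 + 347 @ $21.30 + 152 @ $20.95 + 166 @ $26.45 = $17,363.00
LIFO COGS: 283 @ $25.85 + 278 @ $26.45 + 152 @ $20.95 + 64 @ $21.30 = $19,216.25
Difference = |$17,363.00 − $19,216.25| = $1,853.25

$1,853.25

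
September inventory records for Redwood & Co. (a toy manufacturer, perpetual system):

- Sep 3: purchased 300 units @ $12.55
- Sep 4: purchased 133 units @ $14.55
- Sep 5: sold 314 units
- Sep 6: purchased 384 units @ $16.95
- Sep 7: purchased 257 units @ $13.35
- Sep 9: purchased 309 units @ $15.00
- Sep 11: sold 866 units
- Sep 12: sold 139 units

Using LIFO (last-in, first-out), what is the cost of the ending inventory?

Sep 5, 314 sold [LIFO — newest first]: 133 @ $14.55 + 181 @ $12.55 = $4,206.70
Sep 11, 866 sold [LIFO — newest first]: 309 @ $15.00 + 257 @ $13.35 + 300 @ $16.95 = $13,150.95
Sep 12, 139 sold [LIFO — newest first]: 84 @ $16.95 + 55 @ $12.55 = $2,114.05
Total COGS = $4,206.70 + $13,150.95 + $2,114.05 = $19,471.70
Ending inventory: 64 @ $12.55 = $803.20
Check: goods available $20,274.90 = COGS $19,471.70 + ending $803.20

Ending inventory = $803.20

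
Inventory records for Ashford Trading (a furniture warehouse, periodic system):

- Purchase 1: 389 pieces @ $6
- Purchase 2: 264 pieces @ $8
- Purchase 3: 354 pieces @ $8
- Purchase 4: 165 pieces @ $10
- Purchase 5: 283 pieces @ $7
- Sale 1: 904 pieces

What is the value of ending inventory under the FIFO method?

Ending inventory = $4,455

Sale 1 (904) [FIFO — oldest first]: 389 @ $6 + 264 @ $8 + 251 @ $8 = $6,454
Ending inventory: 103 @ $8 + 165 @ $10 + 283 @ $7 = $4,455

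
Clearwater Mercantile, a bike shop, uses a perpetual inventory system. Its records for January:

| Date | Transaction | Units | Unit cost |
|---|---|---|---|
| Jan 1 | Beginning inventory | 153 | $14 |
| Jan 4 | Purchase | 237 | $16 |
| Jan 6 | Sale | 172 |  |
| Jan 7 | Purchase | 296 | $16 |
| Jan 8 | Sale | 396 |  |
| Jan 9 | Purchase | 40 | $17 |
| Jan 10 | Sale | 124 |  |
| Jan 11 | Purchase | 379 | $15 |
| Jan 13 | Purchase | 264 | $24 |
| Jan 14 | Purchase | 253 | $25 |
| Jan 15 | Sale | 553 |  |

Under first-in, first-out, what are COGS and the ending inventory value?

COGS = $20,395; ending inventory = $9,301

Jan 6, 172 sold [FIFO — oldest first]: 153 @ $14 + 19 @ $16 = $2,446
Jan 8, 396 sold [FIFO — oldest first]: 218 @ $16 + 178 @ $16 = $6,336
Jan 10, 124 sold [FIFO — oldest first]: 118 @ $16 + 6 @ $17 = $1,990
Jan 15, 553 sold [FIFO — oldest first]: 34 @ $17 + 379 @ $15 + 140 @ $24 = $9,623
Total COGS = $2,446 + $6,336 + $1,990 + $9,623 = $20,395
Ending inventory: 124 @ $24 + 253 @ $25 = $9,301
Check: goods available $29,696 = COGS $20,395 + ending $9,301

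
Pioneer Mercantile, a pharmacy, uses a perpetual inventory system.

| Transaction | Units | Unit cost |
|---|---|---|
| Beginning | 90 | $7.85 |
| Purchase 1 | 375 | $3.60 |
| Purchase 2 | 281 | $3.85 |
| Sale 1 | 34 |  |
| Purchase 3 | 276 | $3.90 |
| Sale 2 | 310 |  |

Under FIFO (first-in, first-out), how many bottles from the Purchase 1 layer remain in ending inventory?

Sale 1 (34) [FIFO — oldest first]: 34 @ $7.85 = $266.90
Sale 2 (310) [FIFO — oldest first]: 56 @ $7.85 + 254 @ $3.60 = $1,354.00
Total COGS = $266.90 + $1,354.00 = $1,620.90
Ending inventory: 121 @ $3.60 + 281 @ $3.85 + 276 @ $3.90 = $2,593.85

121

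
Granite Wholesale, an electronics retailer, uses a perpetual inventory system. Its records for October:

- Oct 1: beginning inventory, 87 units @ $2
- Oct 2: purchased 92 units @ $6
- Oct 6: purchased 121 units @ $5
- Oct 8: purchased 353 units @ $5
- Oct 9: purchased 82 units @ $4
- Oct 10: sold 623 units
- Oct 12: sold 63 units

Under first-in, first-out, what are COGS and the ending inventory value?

COGS = $3,228; ending inventory = $196

Oct 10, 623 sold [FIFO — oldest first]: 87 @ $2 + 92 @ $6 + 121 @ $5 + 323 @ $5 = $2,946
Oct 12, 63 sold [FIFO — oldest first]: 30 @ $5 + 33 @ $4 = $282
Total COGS = $2,946 + $282 = $3,228
Ending inventory: 49 @ $4 = $196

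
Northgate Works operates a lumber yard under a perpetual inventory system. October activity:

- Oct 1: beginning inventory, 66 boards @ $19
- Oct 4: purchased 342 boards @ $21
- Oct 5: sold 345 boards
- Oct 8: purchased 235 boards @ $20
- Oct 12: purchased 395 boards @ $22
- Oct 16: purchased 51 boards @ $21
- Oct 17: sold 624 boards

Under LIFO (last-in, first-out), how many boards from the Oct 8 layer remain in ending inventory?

57

Oct 5, 345 sold [LIFO — newest first]: 342 @ $21 + 3 @ $19 = $7,239
Oct 17, 624 sold [LIFO — newest first]: 51 @ $21 + 395 @ $22 + 178 @ $20 = $13,321
Total COGS = $7,239 + $13,321 = $20,560
Ending inventory: 63 @ $19 + 57 @ $20 = $2,337
Check: goods available $22,897 = COGS $20,560 + ending $2,337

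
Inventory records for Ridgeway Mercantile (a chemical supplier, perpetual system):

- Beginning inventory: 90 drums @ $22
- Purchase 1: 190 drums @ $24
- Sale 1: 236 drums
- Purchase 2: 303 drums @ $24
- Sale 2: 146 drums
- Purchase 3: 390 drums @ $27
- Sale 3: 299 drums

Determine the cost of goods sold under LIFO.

Sale 1 (236) [LIFO — newest first]: 190 @ $24 + 46 @ $22 = $5,572
Sale 2 (146) [LIFO — newest first]: 146 @ $24 = $3,504
Sale 3 (299) [LIFO — newest first]: 299 @ $27 = $8,073
Total COGS = $5,572 + $3,504 + $8,073 = $17,149
Ending inventory: 44 @ $22 + 157 @ $24 + 91 @ $27 = $7,193
Check: goods available $24,342 = COGS $17,149 + ending $7,193

COGS = $17,149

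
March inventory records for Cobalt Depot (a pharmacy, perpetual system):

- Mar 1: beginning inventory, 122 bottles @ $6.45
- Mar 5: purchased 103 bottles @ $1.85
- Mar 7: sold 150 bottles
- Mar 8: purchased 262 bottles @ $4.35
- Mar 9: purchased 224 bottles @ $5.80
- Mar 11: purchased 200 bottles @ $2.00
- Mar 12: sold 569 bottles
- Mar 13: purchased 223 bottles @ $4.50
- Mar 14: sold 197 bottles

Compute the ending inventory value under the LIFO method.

Mar 7, 150 sold [LIFO — newest first]: 103 @ $1.85 + 47 @ $6.45 = $493.70
Mar 12, 569 sold [LIFO — newest first]: 200 @ $2.00 + 224 @ $5.80 + 145 @ $4.35 = $2,329.95
Mar 14, 197 sold [LIFO — newest first]: 197 @ $4.50 = $886.50
Total COGS = $493.70 + $2,329.95 + $886.50 = $3,710.15
Ending inventory: 75 @ $6.45 + 117 @ $4.35 + 26 @ $4.50 = $1,109.70
Check: goods available $4,819.85 = COGS $3,710.15 + ending $1,109.70

Ending inventory = $1,109.70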